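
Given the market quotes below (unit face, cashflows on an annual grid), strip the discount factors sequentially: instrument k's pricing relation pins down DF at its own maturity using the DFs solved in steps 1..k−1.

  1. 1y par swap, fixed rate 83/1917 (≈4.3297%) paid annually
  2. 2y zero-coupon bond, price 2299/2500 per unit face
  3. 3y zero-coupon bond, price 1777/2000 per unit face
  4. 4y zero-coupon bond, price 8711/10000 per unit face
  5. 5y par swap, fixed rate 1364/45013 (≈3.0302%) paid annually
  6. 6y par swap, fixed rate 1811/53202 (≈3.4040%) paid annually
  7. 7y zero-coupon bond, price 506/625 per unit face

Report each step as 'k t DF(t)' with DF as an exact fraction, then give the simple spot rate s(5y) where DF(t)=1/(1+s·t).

step 1 [1y] swap r/1=83/1917: DF=(1 − 83/1917·(0))/(1+83/1917) = 1917/2000 ≈ 0.958500
step 2 [2y] zero: DF = P = 2299/2500 ≈ 0.919600
step 3 [3y] zero: DF = P = 1777/2000 ≈ 0.888500
step 4 [4y] zero: DF = P = 8711/10000 ≈ 0.871100
step 5 [5y] swap r/1=1364/45013: DF=(1 − 1364/45013·(0.958500+0.919600+0.888500+0.871100))/(1+1364/45013) = 2159/2500 ≈ 0.863600
step 6 [6y] swap r/1=1811/53202: DF=(1 − 1811/53202·(0.958500+0.919600+0.888500+0.871100+0.863600))/(1+1811/53202) = 8189/10000 ≈ 0.818900
step 7 [7y] zero: DF = P = 506/625 ≈ 0.809600

1 1 1917/2000
2 2 2299/2500
3 3 1777/2000
4 4 8711/10000
5 5 2159/2500
6 6 8189/10000
7 7 506/625
s(5y) = (1/(2159/2500) − 1)/(5) = 341/10795 ≈ 3.1589%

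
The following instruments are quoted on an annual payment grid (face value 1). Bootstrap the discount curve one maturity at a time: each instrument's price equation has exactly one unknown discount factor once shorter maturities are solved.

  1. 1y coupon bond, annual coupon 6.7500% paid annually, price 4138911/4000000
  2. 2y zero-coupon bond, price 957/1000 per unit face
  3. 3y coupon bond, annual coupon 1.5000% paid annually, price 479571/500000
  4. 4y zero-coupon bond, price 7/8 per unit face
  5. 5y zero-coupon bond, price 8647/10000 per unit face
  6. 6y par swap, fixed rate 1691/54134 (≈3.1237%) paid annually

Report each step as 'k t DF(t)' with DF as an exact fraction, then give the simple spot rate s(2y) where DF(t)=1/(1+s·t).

step 1 [1y] bond c/1=27/400: DF=(4138911/4000000 − 27/400·(0))/(1+27/400) = 9693/10000 ≈ 0.969300
step 2 [2y] zero: DF = P = 957/1000 ≈ 0.957000
step 3 [3y] bond c/1=3/200: DF=(479571/500000 − 3/200·(0.969300+0.957000))/(1+3/200) = 1833/2000 ≈ 0.916500
step 4 [4y] zero: DF = P = 7/8 ≈ 0.875000
step 5 [5y] zero: DF = P = 8647/10000 ≈ 0.864700
step 6 [6y] swap r/1=1691/54134: DF=(1 − 1691/54134·(0.969300+0.957000+0.916500+0.875000+0.864700))/(1+1691/54134) = 8309/10000 ≈ 0.830900

1 1 9693/10000
2 2 957/1000
3 3 1833/2000
4 4 7/8
5 5 8647/10000
6 6 8309/10000
s(2y) = (1/(957/1000) − 1)/(2) = 43/1914 ≈ 2.2466%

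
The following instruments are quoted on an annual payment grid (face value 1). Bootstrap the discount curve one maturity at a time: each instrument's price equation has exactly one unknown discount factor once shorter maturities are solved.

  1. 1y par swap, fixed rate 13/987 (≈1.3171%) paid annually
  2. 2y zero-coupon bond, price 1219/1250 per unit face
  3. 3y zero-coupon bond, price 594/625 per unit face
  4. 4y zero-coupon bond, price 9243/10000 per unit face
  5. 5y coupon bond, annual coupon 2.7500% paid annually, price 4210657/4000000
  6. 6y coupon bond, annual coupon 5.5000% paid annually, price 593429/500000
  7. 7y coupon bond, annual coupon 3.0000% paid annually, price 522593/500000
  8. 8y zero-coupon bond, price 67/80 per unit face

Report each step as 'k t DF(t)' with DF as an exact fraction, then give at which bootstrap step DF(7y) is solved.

step 1 [1y] swap r/1=13/987: DF=(1 − 13/987·(0))/(1+13/987) = 987/1000 ≈ 0.987000
step 2 [2y] zero: DF = P = 1219/1250 ≈ 0.975200
step 3 [3y] zero: DF = P = 594/625 ≈ 0.950400
step 4 [4y] zero: DF = P = 9243/10000 ≈ 0.924300
step 5 [5y] bond c/1=11/400: DF=(4210657/4000000 − 11/400·(0.987000+0.975200+0.950400+0.924300))/(1+11/400) = 4609/5000 ≈ 0.921800
step 6 [6y] bond c/1=11/200: DF=(593429/500000 − 11/200·(0.987000+0.975200+0.950400+0.924300+0.921800))/(1+11/200) = 8769/10000 ≈ 0.876900
step 7 [7y] bond c/1=3/100: DF=(522593/500000 − 3/100·(0.987000+0.975200+0.950400+0.924300+0.921800+0.876900))/(1+3/100) = 4253/5000 ≈ 0.850600
step 8 [8y] zero: DF = P = 67/80 ≈ 0.837500

1 1 987/1000
2 2 1219/1250
3 3 594/625
4 4 9243/10000
5 5 4609/5000
6 6 8769/10000
7 7 4253/5000
8 8 67/80
DF(7y) is solved at step 7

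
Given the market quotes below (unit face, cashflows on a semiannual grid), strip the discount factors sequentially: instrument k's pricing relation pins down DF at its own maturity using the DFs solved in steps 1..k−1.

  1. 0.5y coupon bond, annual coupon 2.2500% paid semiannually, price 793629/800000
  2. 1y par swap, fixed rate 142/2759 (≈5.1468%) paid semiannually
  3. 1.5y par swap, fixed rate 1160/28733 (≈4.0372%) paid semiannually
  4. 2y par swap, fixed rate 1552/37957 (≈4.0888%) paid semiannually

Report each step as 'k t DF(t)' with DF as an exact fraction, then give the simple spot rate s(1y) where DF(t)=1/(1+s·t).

1 1/2 981/1000
2 1 9503/10000
3 3/2 471/500
4 2 1153/1250
s(1y) = (1/(9503/10000) − 1)/(1) = 497/9503 ≈ 5.2299%

step 1 [0.5y] bond c/2=9/800: DF=(793629/800000 − 9/800·(0))/(1+9/800) = 981/1000 ≈ 0.981000
step 2 [1y] swap r/2=71/2759: DF=(1 − 71/2759·(0.981000))/(1+71/2759) = 9503/10000 ≈ 0.950300
step 3 [1.5y] swap r/2=580/28733: DF=(1 − 580/28733·(0.981000+0.950300))/(1+580/28733) = 471/500 ≈ 0.942000
step 4 [2y] swap r/2=776/37957: DF=(1 − 776/37957·(0.981000+0.950300+0.942000))/(1+776/37957) = 1153/1250 ≈ 0.922400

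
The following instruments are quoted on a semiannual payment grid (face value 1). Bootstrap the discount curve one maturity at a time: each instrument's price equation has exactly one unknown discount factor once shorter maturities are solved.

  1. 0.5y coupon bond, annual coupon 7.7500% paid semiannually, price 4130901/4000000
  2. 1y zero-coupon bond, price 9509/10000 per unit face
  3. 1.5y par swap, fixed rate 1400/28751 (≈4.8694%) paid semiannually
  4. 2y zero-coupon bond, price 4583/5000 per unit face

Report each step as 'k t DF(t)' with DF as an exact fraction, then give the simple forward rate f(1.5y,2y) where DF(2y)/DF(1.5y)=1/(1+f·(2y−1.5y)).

step 1 [0.5y] bond c/2=31/800: DF=(4130901/4000000 − 31/800·(0))/(1+31/800) = 4971/5000 ≈ 0.994200
step 2 [1y] zero: DF = P = 9509/10000 ≈ 0.950900
step 3 [1.5y] swap r/2=700/28751: DF=(1 − 700/28751·(0.994200+0.950900))/(1+700/28751) = 93/100 ≈ 0.930000
step 4 [2y] zero: DF = P = 4583/5000 ≈ 0.916600

1 1/2 4971/5000
2 1 9509/10000
3 3/2 93/100
4 2 4583/5000
f(1.5y,2y) = ((93/100)/(4583/5000) − 1)/(1/2) = 134/4583 ≈ 2.9238%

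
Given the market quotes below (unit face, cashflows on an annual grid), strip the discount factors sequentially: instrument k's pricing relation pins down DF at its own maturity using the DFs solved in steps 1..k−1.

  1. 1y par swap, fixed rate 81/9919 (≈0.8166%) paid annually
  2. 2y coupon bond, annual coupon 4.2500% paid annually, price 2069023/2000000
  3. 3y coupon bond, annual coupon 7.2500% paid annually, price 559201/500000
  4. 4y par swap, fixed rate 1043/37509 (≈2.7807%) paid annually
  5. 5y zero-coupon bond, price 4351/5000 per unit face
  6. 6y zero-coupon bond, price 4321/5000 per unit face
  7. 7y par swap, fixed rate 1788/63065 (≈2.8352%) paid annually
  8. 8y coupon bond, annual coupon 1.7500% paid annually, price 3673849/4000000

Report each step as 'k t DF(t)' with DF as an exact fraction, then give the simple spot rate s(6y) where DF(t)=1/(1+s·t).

step 1 [1y] swap r/1=81/9919: DF=(1 − 81/9919·(0))/(1+81/9919) = 9919/10000 ≈ 0.991900
step 2 [2y] bond c/1=17/400: DF=(2069023/2000000 − 17/400·(0.991900))/(1+17/400) = 9519/10000 ≈ 0.951900
step 3 [3y] bond c/1=29/400: DF=(559201/500000 − 29/400·(0.991900+0.951900))/(1+29/400) = 4557/5000 ≈ 0.911400
step 4 [4y] swap r/1=1043/37509: DF=(1 − 1043/37509·(0.991900+0.951900+0.911400))/(1+1043/37509) = 8957/10000 ≈ 0.895700
step 5 [5y] zero: DF = P = 4351/5000 ≈ 0.870200
step 6 [6y] zero: DF = P = 4321/5000 ≈ 0.864200
step 7 [7y] swap r/1=1788/63065: DF=(1 − 1788/63065·(0.991900+0.951900+0.911400+0.895700+0.870200+0.864200))/(1+1788/63065) = 2053/2500 ≈ 0.821200
step 8 [8y] bond c/1=7/400: DF=(3673849/4000000 − 7/400·(0.991900+0.951900+0.911400+0.895700+0.870200+0.864200+0.821200))/(1+7/400) = 3971/5000 ≈ 0.794200

1 1 9919/10000
2 2 9519/10000
3 3 4557/5000
4 4 8957/10000
5 5 4351/5000
6 6 4321/5000
7 7 2053/2500
8 8 3971/5000
s(6y) = (1/(4321/5000) − 1)/(6) = 679/25926 ≈ 2.6190%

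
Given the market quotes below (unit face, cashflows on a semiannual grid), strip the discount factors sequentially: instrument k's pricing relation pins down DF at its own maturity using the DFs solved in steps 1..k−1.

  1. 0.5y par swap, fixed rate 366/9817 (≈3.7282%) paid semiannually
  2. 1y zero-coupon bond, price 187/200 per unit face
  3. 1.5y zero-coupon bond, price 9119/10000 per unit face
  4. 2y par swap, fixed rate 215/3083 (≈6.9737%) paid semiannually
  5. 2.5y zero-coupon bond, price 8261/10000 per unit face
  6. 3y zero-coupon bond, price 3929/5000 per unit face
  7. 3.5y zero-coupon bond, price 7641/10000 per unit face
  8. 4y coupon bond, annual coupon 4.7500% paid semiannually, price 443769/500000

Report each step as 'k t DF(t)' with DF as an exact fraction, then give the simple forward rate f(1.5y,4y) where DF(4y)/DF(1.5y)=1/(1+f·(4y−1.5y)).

step 1 [0.5y] swap r/2=183/9817: DF=(1 − 183/9817·(0))/(1+183/9817) = 9817/10000 ≈ 0.981700
step 2 [1y] zero: DF = P = 187/200 ≈ 0.935000
step 3 [1.5y] zero: DF = P = 9119/10000 ≈ 0.911900
step 4 [2y] swap r/2=215/6166: DF=(1 − 215/6166·(0.981700+0.935000+0.911900))/(1+215/6166) = 871/1000 ≈ 0.871000
step 5 [2.5y] zero: DF = P = 8261/10000 ≈ 0.826100
step 6 [3y] zero: DF = P = 3929/5000 ≈ 0.785800
step 7 [3.5y] zero: DF = P = 7641/10000 ≈ 0.764100
step 8 [4y] bond c/2=19/800: DF=(443769/500000 − 19/800·(0.981700+0.935000+0.911900+0.871000+0.826100+0.785800+0.764100))/(1+19/800) = 363/500 ≈ 0.726000

1 1/2 9817/10000
2 1 187/200
3 3/2 9119/10000
4 2 871/1000
5 5/2 8261/10000
6 3 3929/5000
7 7/2 7641/10000
8 4 363/500
f(1.5y,4y) = ((9119/10000)/(363/500) − 1)/(5/2) = 169/1650 ≈ 10.2424%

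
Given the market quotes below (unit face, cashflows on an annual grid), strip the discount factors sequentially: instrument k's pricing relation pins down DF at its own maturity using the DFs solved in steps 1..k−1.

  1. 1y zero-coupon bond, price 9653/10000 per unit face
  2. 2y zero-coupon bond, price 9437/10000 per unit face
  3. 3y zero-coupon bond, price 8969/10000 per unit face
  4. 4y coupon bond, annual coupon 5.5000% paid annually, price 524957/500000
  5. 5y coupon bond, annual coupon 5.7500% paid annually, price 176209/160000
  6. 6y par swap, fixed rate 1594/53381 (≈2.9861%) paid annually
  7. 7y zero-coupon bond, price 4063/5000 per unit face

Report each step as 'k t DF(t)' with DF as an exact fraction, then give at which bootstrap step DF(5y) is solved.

1 1 9653/10000
2 2 9437/10000
3 3 8969/10000
4 4 8489/10000
5 5 8427/10000
6 6 4203/5000
7 7 4063/5000
DF(5y) is solved at step 5

step 1 [1y] zero: DF = P = 9653/10000 ≈ 0.965300
step 2 [2y] zero: DF = P = 9437/10000 ≈ 0.943700
step 3 [3y] zero: DF = P = 8969/10000 ≈ 0.896900
step 4 [4y] bond c/1=11/200: DF=(524957/500000 − 11/200·(0.965300+0.943700+0.896900))/(1+11/200) = 8489/10000 ≈ 0.848900
step 5 [5y] bond c/1=23/400: DF=(176209/160000 − 23/400·(0.965300+0.943700+0.896900+0.848900))/(1+23/400) = 8427/10000 ≈ 0.842700
step 6 [6y] swap r/1=1594/53381: DF=(1 − 1594/53381·(0.965300+0.943700+0.896900+0.848900+0.842700))/(1+1594/53381) = 4203/5000 ≈ 0.840600
step 7 [7y] zero: DF = P = 4063/5000 ≈ 0.812600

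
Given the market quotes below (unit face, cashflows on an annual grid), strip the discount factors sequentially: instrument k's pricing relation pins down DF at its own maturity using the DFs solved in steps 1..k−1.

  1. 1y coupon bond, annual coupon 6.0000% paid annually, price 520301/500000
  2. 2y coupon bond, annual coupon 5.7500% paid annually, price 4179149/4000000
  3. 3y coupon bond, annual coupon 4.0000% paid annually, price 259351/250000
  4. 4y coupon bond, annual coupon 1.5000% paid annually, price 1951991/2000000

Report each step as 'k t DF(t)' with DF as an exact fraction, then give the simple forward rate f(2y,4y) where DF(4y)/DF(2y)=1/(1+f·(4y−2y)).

1 1 9817/10000
2 2 4673/5000
3 3 4619/5000
4 4 2299/2500
f(2y,4y) = ((4673/5000)/(2299/2500) − 1)/(2) = 75/9196 ≈ 0.8156%

step 1 [1y] bond c/1=3/50: DF=(520301/500000 − 3/50·(0))/(1+3/50) = 9817/10000 ≈ 0.981700
step 2 [2y] bond c/1=23/400: DF=(4179149/4000000 − 23/400·(0.981700))/(1+23/400) = 4673/5000 ≈ 0.934600
step 3 [3y] bond c/1=1/25: DF=(259351/250000 − 1/25·(0.981700+0.934600))/(1+1/25) = 4619/5000 ≈ 0.923800
step 4 [4y] bond c/1=3/200: DF=(1951991/2000000 − 3/200·(0.981700+0.934600+0.923800))/(1+3/200) = 2299/2500 ≈ 0.919600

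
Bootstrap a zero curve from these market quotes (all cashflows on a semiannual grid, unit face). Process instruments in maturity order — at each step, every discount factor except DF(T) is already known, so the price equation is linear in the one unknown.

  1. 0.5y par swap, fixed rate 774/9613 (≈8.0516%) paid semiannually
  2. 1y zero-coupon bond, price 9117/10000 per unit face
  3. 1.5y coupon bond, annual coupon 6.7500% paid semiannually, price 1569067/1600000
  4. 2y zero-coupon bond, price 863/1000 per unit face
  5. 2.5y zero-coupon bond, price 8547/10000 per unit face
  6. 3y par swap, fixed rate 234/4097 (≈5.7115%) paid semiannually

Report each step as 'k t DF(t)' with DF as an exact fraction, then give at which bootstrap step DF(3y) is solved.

1 1/2 9613/10000
2 1 9117/10000
3 3/2 71/80
4 2 863/1000
5 5/2 8547/10000
6 3 8479/10000
DF(3y) is solved at step 6

step 1 [0.5y] swap r/2=387/9613: DF=(1 − 387/9613·(0))/(1+387/9613) = 9613/10000 ≈ 0.961300
step 2 [1y] zero: DF = P = 9117/10000 ≈ 0.911700
step 3 [1.5y] bond c/2=27/800: DF=(1569067/1600000 − 27/800·(0.961300+0.911700))/(1+27/800) = 71/80 ≈ 0.887500
step 4 [2y] zero: DF = P = 863/1000 ≈ 0.863000
step 5 [2.5y] zero: DF = P = 8547/10000 ≈ 0.854700
step 6 [3y] swap r/2=117/4097: DF=(1 − 117/4097·(0.961300+0.911700+0.887500+0.863000+0.854700))/(1+117/4097) = 8479/10000 ≈ 0.847900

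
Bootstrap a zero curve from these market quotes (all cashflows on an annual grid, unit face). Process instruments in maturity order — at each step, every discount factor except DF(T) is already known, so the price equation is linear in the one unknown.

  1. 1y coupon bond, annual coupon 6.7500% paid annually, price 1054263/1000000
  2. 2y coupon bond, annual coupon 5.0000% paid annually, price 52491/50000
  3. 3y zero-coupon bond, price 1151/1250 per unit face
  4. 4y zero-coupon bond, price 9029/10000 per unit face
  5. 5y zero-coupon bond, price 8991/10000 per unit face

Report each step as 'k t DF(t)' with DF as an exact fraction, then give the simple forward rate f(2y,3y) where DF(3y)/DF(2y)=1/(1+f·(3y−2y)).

1 1 2469/2500
2 2 1191/1250
3 3 1151/1250
4 4 9029/10000
5 5 8991/10000
f(2y,3y) = ((1191/1250)/(1151/1250) − 1)/(1) = 40/1151 ≈ 3.4752%

step 1 [1y] bond c/1=27/400: DF=(1054263/1000000 − 27/400·(0))/(1+27/400) = 2469/2500 ≈ 0.987600
step 2 [2y] bond c/1=1/20: DF=(52491/50000 − 1/20·(0.987600))/(1+1/20) = 1191/1250 ≈ 0.952800
step 3 [3y] zero: DF = P = 1151/1250 ≈ 0.920800
step 4 [4y] zero: DF = P = 9029/10000 ≈ 0.902900
step 5 [5y] zero: DF = P = 8991/10000 ≈ 0.899100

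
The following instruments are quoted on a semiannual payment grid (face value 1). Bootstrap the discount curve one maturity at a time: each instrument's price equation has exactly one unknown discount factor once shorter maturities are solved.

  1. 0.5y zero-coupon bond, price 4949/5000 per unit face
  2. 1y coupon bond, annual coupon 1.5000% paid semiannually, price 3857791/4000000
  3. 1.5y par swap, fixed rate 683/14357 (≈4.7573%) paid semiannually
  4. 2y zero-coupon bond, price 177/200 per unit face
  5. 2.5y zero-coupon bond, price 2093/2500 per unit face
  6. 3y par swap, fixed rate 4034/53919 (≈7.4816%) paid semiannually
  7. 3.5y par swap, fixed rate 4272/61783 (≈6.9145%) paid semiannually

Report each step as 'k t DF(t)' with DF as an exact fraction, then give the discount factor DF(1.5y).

step 1 [0.5y] zero: DF = P = 4949/5000 ≈ 0.989800
step 2 [1y] bond c/2=3/400: DF=(3857791/4000000 − 3/400·(0.989800))/(1+3/400) = 9499/10000 ≈ 0.949900
step 3 [1.5y] swap r/2=683/28714: DF=(1 − 683/28714·(0.989800+0.949900))/(1+683/28714) = 9317/10000 ≈ 0.931700
step 4 [2y] zero: DF = P = 177/200 ≈ 0.885000
step 5 [2.5y] zero: DF = P = 2093/2500 ≈ 0.837200
step 6 [3y] swap r/2=2017/53919: DF=(1 − 2017/53919·(0.989800+0.949900+0.931700+0.885000+0.837200))/(1+2017/53919) = 7983/10000 ≈ 0.798300
step 7 [3.5y] swap r/2=2136/61783: DF=(1 − 2136/61783·(0.989800+0.949900+0.931700+0.885000+0.837200+0.798300))/(1+2136/61783) = 983/1250 ≈ 0.786400

1 1/2 4949/5000
2 1 9499/10000
3 3/2 9317/10000
4 2 177/200
5 5/2 2093/2500
6 3 7983/10000
7 7/2 983/1250
DF(1.5y) = 9317/10000 ≈ 0.931700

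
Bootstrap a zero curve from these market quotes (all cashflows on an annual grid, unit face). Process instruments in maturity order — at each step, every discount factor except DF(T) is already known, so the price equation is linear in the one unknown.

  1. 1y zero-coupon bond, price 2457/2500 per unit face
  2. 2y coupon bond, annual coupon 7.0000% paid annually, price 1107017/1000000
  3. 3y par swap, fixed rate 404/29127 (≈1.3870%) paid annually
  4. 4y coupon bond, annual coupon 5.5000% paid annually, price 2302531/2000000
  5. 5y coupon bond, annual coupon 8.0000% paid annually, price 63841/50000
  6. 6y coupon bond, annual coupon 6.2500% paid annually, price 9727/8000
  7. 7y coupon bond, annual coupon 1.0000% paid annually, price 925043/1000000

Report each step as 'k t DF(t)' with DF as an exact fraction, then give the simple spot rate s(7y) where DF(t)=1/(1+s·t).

step 1 [1y] zero: DF = P = 2457/2500 ≈ 0.982800
step 2 [2y] bond c/1=7/100: DF=(1107017/1000000 − 7/100·(0.982800))/(1+7/100) = 9703/10000 ≈ 0.970300
step 3 [3y] swap r/1=404/29127: DF=(1 − 404/29127·(0.982800+0.970300))/(1+404/29127) = 2399/2500 ≈ 0.959600
step 4 [4y] bond c/1=11/200: DF=(2302531/2000000 − 11/200·(0.982800+0.970300+0.959600))/(1+11/200) = 4697/5000 ≈ 0.939400
step 5 [5y] bond c/1=2/25: DF=(63841/50000 − 2/25·(0.982800+0.970300+0.959600+0.939400))/(1+2/25) = 8969/10000 ≈ 0.896900
step 6 [6y] bond c/1=1/16: DF=(9727/8000 − 1/16·(0.982800+0.970300+0.959600+0.939400+0.896900))/(1+1/16) = 173/200 ≈ 0.865000
step 7 [7y] bond c/1=1/100: DF=(925043/1000000 − 1/100·(0.982800+0.970300+0.959600+0.939400+0.896900+0.865000))/(1+1/100) = 8603/10000 ≈ 0.860300

1 1 2457/2500
2 2 9703/10000
3 3 2399/2500
4 4 4697/5000
5 5 8969/10000
6 6 173/200
7 7 8603/10000
s(7y) = (1/(8603/10000) − 1)/(7) = 1397/60221 ≈ 2.3198%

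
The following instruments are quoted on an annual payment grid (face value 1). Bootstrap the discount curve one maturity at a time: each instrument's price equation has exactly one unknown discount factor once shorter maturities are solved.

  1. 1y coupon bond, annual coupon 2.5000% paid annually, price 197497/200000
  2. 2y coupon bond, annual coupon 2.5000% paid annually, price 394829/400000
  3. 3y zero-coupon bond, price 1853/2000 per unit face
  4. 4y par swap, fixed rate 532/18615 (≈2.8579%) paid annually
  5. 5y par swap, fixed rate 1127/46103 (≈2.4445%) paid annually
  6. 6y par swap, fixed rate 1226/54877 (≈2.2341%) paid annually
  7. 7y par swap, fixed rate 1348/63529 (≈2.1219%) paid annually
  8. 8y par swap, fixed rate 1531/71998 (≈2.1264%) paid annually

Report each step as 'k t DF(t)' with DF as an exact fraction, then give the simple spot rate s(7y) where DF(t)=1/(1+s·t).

step 1 [1y] bond c/1=1/40: DF=(197497/200000 − 1/40·(0))/(1+1/40) = 4817/5000 ≈ 0.963400
step 2 [2y] bond c/1=1/40: DF=(394829/400000 − 1/40·(0.963400))/(1+1/40) = 1879/2000 ≈ 0.939500
step 3 [3y] zero: DF = P = 1853/2000 ≈ 0.926500
step 4 [4y] swap r/1=532/18615: DF=(1 − 532/18615·(0.963400+0.939500+0.926500))/(1+532/18615) = 1117/1250 ≈ 0.893600
step 5 [5y] swap r/1=1127/46103: DF=(1 − 1127/46103·(0.963400+0.939500+0.926500+0.893600))/(1+1127/46103) = 8873/10000 ≈ 0.887300
step 6 [6y] swap r/1=1226/54877: DF=(1 − 1226/54877·(0.963400+0.939500+0.926500+0.893600+0.887300))/(1+1226/54877) = 4387/5000 ≈ 0.877400
step 7 [7y] swap r/1=1348/63529: DF=(1 − 1348/63529·(0.963400+0.939500+0.926500+0.893600+0.887300+0.877400))/(1+1348/63529) = 2163/2500 ≈ 0.865200
step 8 [8y] swap r/1=1531/71998: DF=(1 − 1531/71998·(0.963400+0.939500+0.926500+0.893600+0.887300+0.877400+0.865200))/(1+1531/71998) = 8469/10000 ≈ 0.846900

1 1 4817/5000
2 2 1879/2000
3 3 1853/2000
4 4 1117/1250
5 5 8873/10000
6 6 4387/5000
7 7 2163/2500
8 8 8469/10000
s(7y) = (1/(2163/2500) − 1)/(7) = 337/15141 ≈ 2.2257%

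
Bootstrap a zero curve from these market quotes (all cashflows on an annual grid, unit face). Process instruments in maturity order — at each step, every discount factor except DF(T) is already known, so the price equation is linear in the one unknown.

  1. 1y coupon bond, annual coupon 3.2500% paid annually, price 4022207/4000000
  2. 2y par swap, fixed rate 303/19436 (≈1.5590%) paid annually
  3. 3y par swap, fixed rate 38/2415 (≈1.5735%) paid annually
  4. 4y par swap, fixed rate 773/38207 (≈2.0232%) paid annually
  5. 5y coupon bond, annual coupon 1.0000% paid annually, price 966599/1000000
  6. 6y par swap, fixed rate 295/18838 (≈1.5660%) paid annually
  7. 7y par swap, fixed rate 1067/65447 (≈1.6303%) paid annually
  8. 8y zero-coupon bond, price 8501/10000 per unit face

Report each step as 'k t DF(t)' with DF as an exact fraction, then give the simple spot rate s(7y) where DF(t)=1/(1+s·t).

step 1 [1y] bond c/1=13/400: DF=(4022207/4000000 − 13/400·(0))/(1+13/400) = 9739/10000 ≈ 0.973900
step 2 [2y] swap r/1=303/19436: DF=(1 − 303/19436·(0.973900))/(1+303/19436) = 9697/10000 ≈ 0.969700
step 3 [3y] swap r/1=38/2415: DF=(1 − 38/2415·(0.973900+0.969700))/(1+38/2415) = 1193/1250 ≈ 0.954400
step 4 [4y] swap r/1=773/38207: DF=(1 − 773/38207·(0.973900+0.969700+0.954400))/(1+773/38207) = 9227/10000 ≈ 0.922700
step 5 [5y] bond c/1=1/100: DF=(966599/1000000 − 1/100·(0.973900+0.969700+0.954400+0.922700))/(1+1/100) = 1149/1250 ≈ 0.919200
step 6 [6y] swap r/1=295/18838: DF=(1 − 295/18838·(0.973900+0.969700+0.954400+0.922700+0.919200))/(1+295/18838) = 1823/2000 ≈ 0.911500
step 7 [7y] swap r/1=1067/65447: DF=(1 − 1067/65447·(0.973900+0.969700+0.954400+0.922700+0.919200+0.911500))/(1+1067/65447) = 8933/10000 ≈ 0.893300
step 8 [8y] zero: DF = P = 8501/10000 ≈ 0.850100

1 1 9739/10000
2 2 9697/10000
3 3 1193/1250
4 4 9227/10000
5 5 1149/1250
6 6 1823/2000
7 7 8933/10000
8 8 8501/10000
s(7y) = (1/(8933/10000) − 1)/(7) = 1067/62531 ≈ 1.7064%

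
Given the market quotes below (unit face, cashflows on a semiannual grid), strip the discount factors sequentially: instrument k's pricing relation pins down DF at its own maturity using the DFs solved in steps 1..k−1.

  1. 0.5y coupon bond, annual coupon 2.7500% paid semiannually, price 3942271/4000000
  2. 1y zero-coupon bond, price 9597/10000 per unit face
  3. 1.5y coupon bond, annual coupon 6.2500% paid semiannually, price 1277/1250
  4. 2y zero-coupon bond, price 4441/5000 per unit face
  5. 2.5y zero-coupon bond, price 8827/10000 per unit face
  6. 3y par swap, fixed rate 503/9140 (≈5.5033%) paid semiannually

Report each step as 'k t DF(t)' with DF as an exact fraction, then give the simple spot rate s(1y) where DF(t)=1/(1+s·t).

step 1 [0.5y] bond c/2=11/800: DF=(3942271/4000000 − 11/800·(0))/(1+11/800) = 4861/5000 ≈ 0.972200
step 2 [1y] zero: DF = P = 9597/10000 ≈ 0.959700
step 3 [1.5y] bond c/2=1/32: DF=(1277/1250 − 1/32·(0.972200+0.959700))/(1+1/32) = 9321/10000 ≈ 0.932100
step 4 [2y] zero: DF = P = 4441/5000 ≈ 0.888200
step 5 [2.5y] zero: DF = P = 8827/10000 ≈ 0.882700
step 6 [3y] swap r/2=503/18280: DF=(1 − 503/18280·(0.972200+0.959700+0.932100+0.888200+0.882700))/(1+503/18280) = 8491/10000 ≈ 0.849100

1 1/2 4861/5000
2 1 9597/10000
3 3/2 9321/10000
4 2 4441/5000
5 5/2 8827/10000
6 3 8491/10000
s(1y) = (1/(9597/10000) − 1)/(1) = 403/9597 ≈ 4.1992%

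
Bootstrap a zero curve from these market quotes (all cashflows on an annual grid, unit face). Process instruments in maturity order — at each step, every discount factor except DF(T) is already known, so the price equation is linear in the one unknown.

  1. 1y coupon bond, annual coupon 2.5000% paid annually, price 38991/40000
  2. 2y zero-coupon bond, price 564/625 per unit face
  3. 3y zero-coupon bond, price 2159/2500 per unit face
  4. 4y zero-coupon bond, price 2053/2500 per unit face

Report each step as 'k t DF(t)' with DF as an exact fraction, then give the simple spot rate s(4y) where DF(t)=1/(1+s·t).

step 1 [1y] bond c/1=1/40: DF=(38991/40000 − 1/40·(0))/(1+1/40) = 951/1000 ≈ 0.951000
step 2 [2y] zero: DF = P = 564/625 ≈ 0.902400
step 3 [3y] zero: DF = P = 2159/2500 ≈ 0.863600
step 4 [4y] zero: DF = P = 2053/2500 ≈ 0.821200

1 1 951/1000
2 2 564/625
3 3 2159/2500
4 4 2053/2500
s(4y) = (1/(2053/2500) − 1)/(4) = 447/8212 ≈ 5.4433%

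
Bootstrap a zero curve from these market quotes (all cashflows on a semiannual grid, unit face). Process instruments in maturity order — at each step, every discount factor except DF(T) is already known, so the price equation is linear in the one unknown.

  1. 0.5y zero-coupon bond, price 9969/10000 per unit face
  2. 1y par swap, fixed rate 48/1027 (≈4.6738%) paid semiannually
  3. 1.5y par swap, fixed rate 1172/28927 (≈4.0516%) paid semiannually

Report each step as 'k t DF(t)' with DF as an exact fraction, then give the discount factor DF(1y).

step 1 [0.5y] zero: DF = P = 9969/10000 ≈ 0.996900
step 2 [1y] swap r/2=24/1027: DF=(1 − 24/1027·(0.996900))/(1+24/1027) = 1193/1250 ≈ 0.954400
step 3 [1.5y] swap r/2=586/28927: DF=(1 − 586/28927·(0.996900+0.954400))/(1+586/28927) = 4707/5000 ≈ 0.941400

1 1/2 9969/10000
2 1 1193/1250
3 3/2 4707/5000
DF(1y) = 1193/1250 ≈ 0.954400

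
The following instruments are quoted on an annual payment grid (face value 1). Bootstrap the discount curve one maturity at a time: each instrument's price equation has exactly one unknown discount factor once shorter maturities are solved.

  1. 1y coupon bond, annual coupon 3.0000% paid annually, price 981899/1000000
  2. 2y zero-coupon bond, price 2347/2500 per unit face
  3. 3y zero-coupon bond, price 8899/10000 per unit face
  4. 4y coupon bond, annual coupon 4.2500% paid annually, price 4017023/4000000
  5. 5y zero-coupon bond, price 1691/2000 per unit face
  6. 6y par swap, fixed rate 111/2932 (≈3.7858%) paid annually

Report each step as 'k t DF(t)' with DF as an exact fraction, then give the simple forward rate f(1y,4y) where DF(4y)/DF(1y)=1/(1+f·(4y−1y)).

1 1 9533/10000
2 2 2347/2500
3 3 8899/10000
4 4 8499/10000
5 5 1691/2000
6 6 4001/5000
f(1y,4y) = ((9533/10000)/(8499/10000) − 1)/(3) = 1034/25497 ≈ 4.0554%

step 1 [1y] bond c/1=3/100: DF=(981899/1000000 − 3/100·(0))/(1+3/100) = 9533/10000 ≈ 0.953300
step 2 [2y] zero: DF = P = 2347/2500 ≈ 0.938800
step 3 [3y] zero: DF = P = 8899/10000 ≈ 0.889900
step 4 [4y] bond c/1=17/400: DF=(4017023/4000000 − 17/400·(0.953300+0.938800+0.889900))/(1+17/400) = 8499/10000 ≈ 0.849900
step 5 [5y] zero: DF = P = 1691/2000 ≈ 0.845500
step 6 [6y] swap r/1=111/2932: DF=(1 − 111/2932·(0.953300+0.938800+0.889900+0.849900+0.845500))/(1+111/2932) = 4001/5000 ≈ 0.800200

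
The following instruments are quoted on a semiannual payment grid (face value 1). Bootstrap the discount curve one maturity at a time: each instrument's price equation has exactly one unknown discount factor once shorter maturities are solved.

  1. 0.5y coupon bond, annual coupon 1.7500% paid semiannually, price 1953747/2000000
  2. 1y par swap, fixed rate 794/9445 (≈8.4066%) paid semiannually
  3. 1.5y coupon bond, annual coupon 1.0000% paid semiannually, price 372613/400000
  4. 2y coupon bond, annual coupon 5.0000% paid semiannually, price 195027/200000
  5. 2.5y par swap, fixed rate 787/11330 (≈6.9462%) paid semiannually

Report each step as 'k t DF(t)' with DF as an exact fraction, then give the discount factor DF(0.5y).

1 1/2 2421/2500
2 1 4603/5000
3 3/2 367/400
4 2 8829/10000
5 5/2 4213/5000
DF(0.5y) = 2421/2500 ≈ 0.968400

step 1 [0.5y] bond c/2=7/800: DF=(1953747/2000000 − 7/800·(0))/(1+7/800) = 2421/2500 ≈ 0.968400
step 2 [1y] swap r/2=397/9445: DF=(1 − 397/9445·(0.968400))/(1+397/9445) = 4603/5000 ≈ 0.920600
step 3 [1.5y] bond c/2=1/200: DF=(372613/400000 − 1/200·(0.968400+0.920600))/(1+1/200) = 367/400 ≈ 0.917500
step 4 [2y] bond c/2=1/40: DF=(195027/200000 − 1/40·(0.968400+0.920600+0.917500))/(1+1/40) = 8829/10000 ≈ 0.882900
step 5 [2.5y] swap r/2=787/22660: DF=(1 − 787/22660·(0.968400+0.920600+0.917500+0.882900))/(1+787/22660) = 4213/5000 ≈ 0.842600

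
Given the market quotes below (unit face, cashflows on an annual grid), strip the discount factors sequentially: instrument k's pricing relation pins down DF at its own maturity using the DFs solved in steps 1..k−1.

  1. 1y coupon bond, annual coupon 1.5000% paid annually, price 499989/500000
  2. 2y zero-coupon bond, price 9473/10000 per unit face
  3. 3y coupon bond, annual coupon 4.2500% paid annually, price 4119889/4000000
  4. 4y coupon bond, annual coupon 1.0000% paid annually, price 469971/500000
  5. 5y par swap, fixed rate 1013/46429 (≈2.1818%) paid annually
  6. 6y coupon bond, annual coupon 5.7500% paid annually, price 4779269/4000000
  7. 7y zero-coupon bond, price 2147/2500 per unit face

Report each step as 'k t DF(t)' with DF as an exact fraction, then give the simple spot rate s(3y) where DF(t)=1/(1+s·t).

1 1 2463/2500
2 2 9473/10000
3 3 2273/2500
4 4 361/400
5 5 8987/10000
6 6 4387/5000
7 7 2147/2500
s(3y) = (1/(2273/2500) − 1)/(3) = 227/6819 ≈ 3.3289%

step 1 [1y] bond c/1=3/200: DF=(499989/500000 − 3/200·(0))/(1+3/200) = 2463/2500 ≈ 0.985200
step 2 [2y] zero: DF = P = 9473/10000 ≈ 0.947300
step 3 [3y] bond c/1=17/400: DF=(4119889/4000000 − 17/400·(0.985200+0.947300))/(1+17/400) = 2273/2500 ≈ 0.909200
step 4 [4y] bond c/1=1/100: DF=(469971/500000 − 1/100·(0.985200+0.947300+0.909200))/(1+1/100) = 361/400 ≈ 0.902500
step 5 [5y] swap r/1=1013/46429: DF=(1 − 1013/46429·(0.985200+0.947300+0.909200+0.902500))/(1+1013/46429) = 8987/10000 ≈ 0.898700
step 6 [6y] bond c/1=23/400: DF=(4779269/4000000 − 23/400·(0.985200+0.947300+0.909200+0.902500+0.898700))/(1+23/400) = 4387/5000 ≈ 0.877400
step 7 [7y] zero: DF = P = 2147/2500 ≈ 0.858800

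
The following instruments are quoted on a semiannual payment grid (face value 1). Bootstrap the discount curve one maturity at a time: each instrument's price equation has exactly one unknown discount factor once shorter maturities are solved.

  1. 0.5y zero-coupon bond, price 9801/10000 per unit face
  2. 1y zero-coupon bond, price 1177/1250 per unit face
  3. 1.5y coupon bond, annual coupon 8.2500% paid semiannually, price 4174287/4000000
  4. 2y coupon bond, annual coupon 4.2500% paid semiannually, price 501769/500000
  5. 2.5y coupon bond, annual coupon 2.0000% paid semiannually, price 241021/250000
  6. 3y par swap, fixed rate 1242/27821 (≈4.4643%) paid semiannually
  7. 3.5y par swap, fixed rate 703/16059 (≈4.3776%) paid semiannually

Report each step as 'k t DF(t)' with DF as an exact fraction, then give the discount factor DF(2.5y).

1 1/2 9801/10000
2 1 1177/1250
3 3/2 9261/10000
4 2 4617/5000
5 5/2 2293/2500
6 3 4379/5000
7 7/2 4297/5000
DF(2.5y) = 2293/2500 ≈ 0.917200

step 1 [0.5y] zero: DF = P = 9801/10000 ≈ 0.980100
step 2 [1y] zero: DF = P = 1177/1250 ≈ 0.941600
step 3 [1.5y] bond c/2=33/800: DF=(4174287/4000000 − 33/800·(0.980100+0.941600))/(1+33/800) = 9261/10000 ≈ 0.926100
step 4 [2y] bond c/2=17/800: DF=(501769/500000 − 17/800·(0.980100+0.941600+0.926100))/(1+17/800) = 4617/5000 ≈ 0.923400
step 5 [2.5y] bond c/2=1/100: DF=(241021/250000 − 1/100·(0.980100+0.941600+0.926100+0.923400))/(1+1/100) = 2293/2500 ≈ 0.917200
step 6 [3y] swap r/2=621/27821: DF=(1 − 621/27821·(0.980100+0.941600+0.926100+0.923400+0.917200))/(1+621/27821) = 4379/5000 ≈ 0.875800
step 7 [3.5y] swap r/2=703/32118: DF=(1 − 703/32118·(0.980100+0.941600+0.926100+0.923400+0.917200+0.875800))/(1+703/32118) = 4297/5000 ≈ 0.859400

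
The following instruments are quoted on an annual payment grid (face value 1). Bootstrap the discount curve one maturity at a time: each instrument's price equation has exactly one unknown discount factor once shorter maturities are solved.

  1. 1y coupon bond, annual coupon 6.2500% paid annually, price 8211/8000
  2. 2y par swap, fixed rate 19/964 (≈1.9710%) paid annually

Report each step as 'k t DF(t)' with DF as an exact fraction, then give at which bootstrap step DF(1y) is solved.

step 1 [1y] bond c/1=1/16: DF=(8211/8000 − 1/16·(0))/(1+1/16) = 483/500 ≈ 0.966000
step 2 [2y] swap r/1=19/964: DF=(1 − 19/964·(0.966000))/(1+19/964) = 481/500 ≈ 0.962000

1 1 483/500
2 2 481/500
DF(1y) is solved at step 1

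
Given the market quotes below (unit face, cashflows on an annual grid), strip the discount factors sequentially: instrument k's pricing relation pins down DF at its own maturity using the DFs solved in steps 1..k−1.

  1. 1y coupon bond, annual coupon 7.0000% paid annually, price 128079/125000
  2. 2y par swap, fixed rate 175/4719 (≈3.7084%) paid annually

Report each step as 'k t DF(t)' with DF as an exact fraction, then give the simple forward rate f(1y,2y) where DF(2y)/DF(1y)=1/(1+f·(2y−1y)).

1 1 1197/1250
2 2 93/100
f(1y,2y) = ((1197/1250)/(93/100) − 1)/(1) = 23/775 ≈ 2.9677%

step 1 [1y] bond c/1=7/100: DF=(128079/125000 − 7/100·(0))/(1+7/100) = 1197/1250 ≈ 0.957600
step 2 [2y] swap r/1=175/4719: DF=(1 − 175/4719·(0.957600))/(1+175/4719) = 93/100 ≈ 0.930000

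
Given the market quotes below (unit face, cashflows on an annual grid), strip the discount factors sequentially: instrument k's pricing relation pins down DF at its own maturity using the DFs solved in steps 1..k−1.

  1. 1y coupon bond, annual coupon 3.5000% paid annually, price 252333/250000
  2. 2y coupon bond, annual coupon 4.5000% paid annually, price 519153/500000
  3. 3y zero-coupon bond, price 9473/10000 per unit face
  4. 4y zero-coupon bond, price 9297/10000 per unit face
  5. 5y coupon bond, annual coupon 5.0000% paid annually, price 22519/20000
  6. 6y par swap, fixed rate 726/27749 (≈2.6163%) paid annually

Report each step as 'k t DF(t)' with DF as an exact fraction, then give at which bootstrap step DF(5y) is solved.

1 1 1219/1250
2 2 2379/2500
3 3 9473/10000
4 4 9297/10000
5 5 557/625
6 6 2137/2500
DF(5y) is solved at step 5

step 1 [1y] bond c/1=7/200: DF=(252333/250000 − 7/200·(0))/(1+7/200) = 1219/1250 ≈ 0.975200
step 2 [2y] bond c/1=9/200: DF=(519153/500000 − 9/200·(0.975200))/(1+9/200) = 2379/2500 ≈ 0.951600
step 3 [3y] zero: DF = P = 9473/10000 ≈ 0.947300
step 4 [4y] zero: DF = P = 9297/10000 ≈ 0.929700
step 5 [5y] bond c/1=1/20: DF=(22519/20000 − 1/20·(0.975200+0.951600+0.947300+0.929700))/(1+1/20) = 557/625 ≈ 0.891200
step 6 [6y] swap r/1=726/27749: DF=(1 − 726/27749·(0.975200+0.951600+0.947300+0.929700+0.891200))/(1+726/27749) = 2137/2500 ≈ 0.854800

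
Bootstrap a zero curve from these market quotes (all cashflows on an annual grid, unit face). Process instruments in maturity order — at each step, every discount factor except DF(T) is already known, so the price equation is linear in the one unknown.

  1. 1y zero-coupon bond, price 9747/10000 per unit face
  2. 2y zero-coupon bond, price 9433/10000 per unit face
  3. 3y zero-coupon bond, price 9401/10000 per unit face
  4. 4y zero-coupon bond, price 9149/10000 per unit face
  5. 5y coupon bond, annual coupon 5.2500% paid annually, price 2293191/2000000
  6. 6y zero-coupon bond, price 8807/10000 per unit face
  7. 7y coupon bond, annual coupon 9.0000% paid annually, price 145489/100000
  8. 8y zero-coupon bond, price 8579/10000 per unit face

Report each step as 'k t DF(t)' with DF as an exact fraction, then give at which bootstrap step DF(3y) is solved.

1 1 9747/10000
2 2 9433/10000
3 3 9401/10000
4 4 9149/10000
5 5 2253/2500
6 6 8807/10000
7 7 8761/10000
8 8 8579/10000
DF(3y) is solved at step 3

step 1 [1y] zero: DF = P = 9747/10000 ≈ 0.974700
step 2 [2y] zero: DF = P = 9433/10000 ≈ 0.943300
step 3 [3y] zero: DF = P = 9401/10000 ≈ 0.940100
step 4 [4y] zero: DF = P = 9149/10000 ≈ 0.914900
step 5 [5y] bond c/1=21/400: DF=(2293191/2000000 − 21/400·(0.974700+0.943300+0.940100+0.914900))/(1+21/400) = 2253/2500 ≈ 0.901200
step 6 [6y] zero: DF = P = 8807/10000 ≈ 0.880700
step 7 [7y] bond c/1=9/100: DF=(145489/100000 − 9/100·(0.974700+0.943300+0.940100+0.914900+0.901200+0.880700))/(1+9/100) = 8761/10000 ≈ 0.876100
step 8 [8y] zero: DF = P = 8579/10000 ≈ 0.857900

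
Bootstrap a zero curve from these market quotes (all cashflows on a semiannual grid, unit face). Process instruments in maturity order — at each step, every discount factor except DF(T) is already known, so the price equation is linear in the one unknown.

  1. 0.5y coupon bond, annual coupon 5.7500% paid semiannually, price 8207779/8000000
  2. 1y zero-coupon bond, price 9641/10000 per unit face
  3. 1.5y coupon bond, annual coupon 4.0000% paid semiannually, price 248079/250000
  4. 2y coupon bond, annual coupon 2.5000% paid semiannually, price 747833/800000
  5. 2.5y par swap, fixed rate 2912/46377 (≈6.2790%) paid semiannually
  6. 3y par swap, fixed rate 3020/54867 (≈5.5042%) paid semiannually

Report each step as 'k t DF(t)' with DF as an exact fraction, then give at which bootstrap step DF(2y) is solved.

1 1/2 9973/10000
2 1 9641/10000
3 3/2 584/625
4 2 71/80
5 5/2 534/625
6 3 849/1000
DF(2y) is solved at step 4

step 1 [0.5y] bond c/2=23/800: DF=(8207779/8000000 − 23/800·(0))/(1+23/800) = 9973/10000 ≈ 0.997300
step 2 [1y] zero: DF = P = 9641/10000 ≈ 0.964100
step 3 [1.5y] bond c/2=1/50: DF=(248079/250000 − 1/50·(0.997300+0.964100))/(1+1/50) = 584/625 ≈ 0.934400
step 4 [2y] bond c/2=1/80: DF=(747833/800000 − 1/80·(0.997300+0.964100+0.934400))/(1+1/80) = 71/80 ≈ 0.887500
step 5 [2.5y] swap r/2=1456/46377: DF=(1 − 1456/46377·(0.997300+0.964100+0.934400+0.887500))/(1+1456/46377) = 534/625 ≈ 0.854400
step 6 [3y] swap r/2=1510/54867: DF=(1 − 1510/54867·(0.997300+0.964100+0.934400+0.887500+0.854400))/(1+1510/54867) = 849/1000 ≈ 0.849000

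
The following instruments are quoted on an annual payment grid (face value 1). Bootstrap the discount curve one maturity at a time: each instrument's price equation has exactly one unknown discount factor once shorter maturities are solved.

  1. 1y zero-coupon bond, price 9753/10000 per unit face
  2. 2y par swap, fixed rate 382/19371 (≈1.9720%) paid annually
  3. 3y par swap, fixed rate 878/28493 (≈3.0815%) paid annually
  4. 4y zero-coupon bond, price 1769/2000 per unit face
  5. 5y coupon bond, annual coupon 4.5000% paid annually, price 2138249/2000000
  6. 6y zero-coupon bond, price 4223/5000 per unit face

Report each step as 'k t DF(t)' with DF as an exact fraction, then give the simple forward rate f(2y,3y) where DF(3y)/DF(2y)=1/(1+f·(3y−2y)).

step 1 [1y] zero: DF = P = 9753/10000 ≈ 0.975300
step 2 [2y] swap r/1=382/19371: DF=(1 − 382/19371·(0.975300))/(1+382/19371) = 4809/5000 ≈ 0.961800
step 3 [3y] swap r/1=878/28493: DF=(1 − 878/28493·(0.975300+0.961800))/(1+878/28493) = 4561/5000 ≈ 0.912200
step 4 [4y] zero: DF = P = 1769/2000 ≈ 0.884500
step 5 [5y] bond c/1=9/200: DF=(2138249/2000000 − 9/200·(0.975300+0.961800+0.912200+0.884500))/(1+9/200) = 8623/10000 ≈ 0.862300
step 6 [6y] zero: DF = P = 4223/5000 ≈ 0.844600

1 1 9753/10000
2 2 4809/5000
3 3 4561/5000
4 4 1769/2000
5 5 8623/10000
6 6 4223/5000
f(2y,3y) = ((4809/5000)/(4561/5000) − 1)/(1) = 248/4561 ≈ 5.4374%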